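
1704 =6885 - 5181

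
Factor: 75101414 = 2^1*19^1*907^1 * 2179^1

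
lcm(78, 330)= 4290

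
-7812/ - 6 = 1302 + 0/1 = 1302.00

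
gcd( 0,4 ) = 4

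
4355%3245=1110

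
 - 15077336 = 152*(-99193 )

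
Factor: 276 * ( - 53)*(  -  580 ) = 8484240 = 2^4*3^1* 5^1*23^1*29^1*53^1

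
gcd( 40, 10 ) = 10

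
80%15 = 5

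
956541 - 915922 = 40619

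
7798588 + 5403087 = 13201675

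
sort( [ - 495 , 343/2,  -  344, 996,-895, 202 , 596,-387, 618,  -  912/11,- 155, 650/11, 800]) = [ - 895,-495,  -  387,-344,  -  155,-912/11, 650/11, 343/2, 202, 596, 618, 800, 996]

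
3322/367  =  3322/367= 9.05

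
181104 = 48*3773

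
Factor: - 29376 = - 2^6* 3^3*17^1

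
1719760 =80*21497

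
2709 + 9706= 12415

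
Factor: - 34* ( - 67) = 2278 = 2^1*17^1*67^1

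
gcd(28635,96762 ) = 3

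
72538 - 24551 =47987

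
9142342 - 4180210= 4962132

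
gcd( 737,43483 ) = 737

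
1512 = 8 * 189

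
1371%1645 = 1371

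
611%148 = 19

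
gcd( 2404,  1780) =4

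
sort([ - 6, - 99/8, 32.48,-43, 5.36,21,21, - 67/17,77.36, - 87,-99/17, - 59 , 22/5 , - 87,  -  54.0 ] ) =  [-87,  -  87, - 59,- 54.0 , - 43 , - 99/8, - 6,  -  99/17, - 67/17,22/5, 5.36,21, 21,32.48, 77.36]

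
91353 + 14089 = 105442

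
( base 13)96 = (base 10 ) 123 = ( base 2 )1111011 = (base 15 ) 83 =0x7B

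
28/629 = 28/629 = 0.04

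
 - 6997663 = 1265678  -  8263341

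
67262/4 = 33631/2= 16815.50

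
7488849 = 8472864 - 984015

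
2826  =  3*942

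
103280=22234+81046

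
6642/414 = 16+1/23= 16.04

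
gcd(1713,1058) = 1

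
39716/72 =9929/18 = 551.61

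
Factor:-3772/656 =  - 23/4 = - 2^ ( - 2) * 23^1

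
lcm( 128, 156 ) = 4992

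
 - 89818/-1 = 89818/1 = 89818.00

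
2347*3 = 7041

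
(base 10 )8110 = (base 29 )9IJ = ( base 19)138g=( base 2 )1111110101110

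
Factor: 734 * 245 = 179830 =2^1*5^1*7^2*367^1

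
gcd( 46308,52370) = 2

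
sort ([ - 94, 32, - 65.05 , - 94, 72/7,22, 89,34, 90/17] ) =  [ -94, - 94, -65.05,90/17,72/7,22 , 32, 34, 89 ] 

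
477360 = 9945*48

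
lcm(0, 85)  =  0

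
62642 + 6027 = 68669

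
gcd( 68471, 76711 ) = 1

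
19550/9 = 19550/9  =  2172.22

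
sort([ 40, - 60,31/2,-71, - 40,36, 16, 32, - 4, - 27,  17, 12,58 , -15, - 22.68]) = [ - 71,-60,-40, - 27, - 22.68, - 15, - 4,12, 31/2,16,17,32,36,40,58] 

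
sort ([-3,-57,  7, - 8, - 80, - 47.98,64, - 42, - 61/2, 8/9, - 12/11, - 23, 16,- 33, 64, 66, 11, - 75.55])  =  [ - 80, - 75.55, - 57,- 47.98,-42, - 33, - 61/2,-23, - 8,  -  3,-12/11, 8/9, 7,11, 16, 64, 64, 66]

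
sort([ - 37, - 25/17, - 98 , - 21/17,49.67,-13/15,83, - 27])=[ - 98, - 37, - 27, - 25/17, - 21/17,  -  13/15, 49.67, 83]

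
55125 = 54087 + 1038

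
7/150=7/150 = 0.05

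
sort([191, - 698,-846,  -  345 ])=[ - 846,  -  698, - 345,191]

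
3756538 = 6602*569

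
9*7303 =65727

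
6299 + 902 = 7201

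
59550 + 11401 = 70951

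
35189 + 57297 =92486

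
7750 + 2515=10265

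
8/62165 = 8/62165 = 0.00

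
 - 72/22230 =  - 4/1235= - 0.00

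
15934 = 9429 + 6505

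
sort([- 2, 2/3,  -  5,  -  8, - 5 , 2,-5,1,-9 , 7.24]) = [  -  9, - 8, - 5, - 5,-5, - 2, 2/3,  1,2,7.24]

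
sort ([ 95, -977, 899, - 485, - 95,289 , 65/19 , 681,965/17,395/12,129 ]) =[-977, - 485 , - 95, 65/19, 395/12,965/17,95,129,289,681,899 ] 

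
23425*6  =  140550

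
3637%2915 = 722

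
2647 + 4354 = 7001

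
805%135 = 130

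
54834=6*9139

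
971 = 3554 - 2583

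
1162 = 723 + 439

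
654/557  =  654/557 = 1.17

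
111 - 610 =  - 499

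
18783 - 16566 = 2217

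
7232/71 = 101 + 61/71 = 101.86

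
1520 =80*19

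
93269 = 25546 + 67723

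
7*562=3934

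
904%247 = 163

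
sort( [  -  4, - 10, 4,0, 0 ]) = [ - 10, - 4,0,  0,4] 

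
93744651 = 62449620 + 31295031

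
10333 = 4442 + 5891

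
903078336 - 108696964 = 794381372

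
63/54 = 7/6=   1.17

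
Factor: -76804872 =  - 2^3*3^1* 3200203^1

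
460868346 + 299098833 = 759967179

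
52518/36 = 8753/6 = 1458.83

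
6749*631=4258619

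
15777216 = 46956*336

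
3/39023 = 3/39023 = 0.00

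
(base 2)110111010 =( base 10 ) 442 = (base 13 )280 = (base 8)672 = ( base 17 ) 190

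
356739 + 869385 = 1226124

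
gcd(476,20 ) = 4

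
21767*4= 87068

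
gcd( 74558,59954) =2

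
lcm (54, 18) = 54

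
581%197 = 187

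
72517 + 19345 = 91862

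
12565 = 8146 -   -  4419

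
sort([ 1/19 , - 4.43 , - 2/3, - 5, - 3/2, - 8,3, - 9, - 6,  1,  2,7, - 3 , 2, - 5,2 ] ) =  [ - 9,-8, - 6, - 5, - 5, - 4.43, - 3 ,-3/2, - 2/3,1/19, 1, 2,2,2,3,7]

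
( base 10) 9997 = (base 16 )270D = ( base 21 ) 11E1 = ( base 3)111201021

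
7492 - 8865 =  - 1373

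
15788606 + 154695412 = 170484018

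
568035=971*585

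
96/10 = 9 + 3/5 = 9.60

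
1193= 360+833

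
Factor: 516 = 2^2* 3^1  *43^1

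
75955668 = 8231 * 9228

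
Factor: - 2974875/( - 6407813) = 3^1*5^3*59^( - 1)*67^ (-1) *1621^( - 1)*7933^1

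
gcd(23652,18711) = 81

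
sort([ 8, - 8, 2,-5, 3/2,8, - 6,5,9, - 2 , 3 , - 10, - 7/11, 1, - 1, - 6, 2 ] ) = [ - 10,  -  8,-6, - 6, - 5, - 2, - 1, - 7/11, 1, 3/2, 2,  2, 3, 5, 8 , 8,9 ] 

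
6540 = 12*545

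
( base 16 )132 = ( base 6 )1230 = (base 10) 306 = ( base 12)216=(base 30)A6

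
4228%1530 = 1168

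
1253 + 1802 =3055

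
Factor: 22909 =31^1*739^1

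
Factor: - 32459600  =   - 2^4*5^2*19^1*4271^1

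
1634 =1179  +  455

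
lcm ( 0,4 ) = 0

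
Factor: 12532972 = 2^2*3133243^1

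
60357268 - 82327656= - 21970388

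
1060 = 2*530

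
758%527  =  231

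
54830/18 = 3046+1/9=3046.11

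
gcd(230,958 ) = 2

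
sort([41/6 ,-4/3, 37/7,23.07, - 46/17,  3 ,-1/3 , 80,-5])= [ - 5,  -  46/17,-4/3,  -  1/3,3 , 37/7 , 41/6 , 23.07,80]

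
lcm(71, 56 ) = 3976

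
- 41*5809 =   -  238169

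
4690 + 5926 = 10616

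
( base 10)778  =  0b1100001010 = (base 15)36d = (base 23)1aj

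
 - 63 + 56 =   -  7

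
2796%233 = 0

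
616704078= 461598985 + 155105093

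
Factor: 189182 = 2^1 * 7^1*13513^1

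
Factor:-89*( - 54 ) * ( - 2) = -2^2*3^3 * 89^1 = -9612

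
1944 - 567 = 1377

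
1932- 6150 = -4218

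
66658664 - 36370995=30287669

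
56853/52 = 1093 + 17/52 =1093.33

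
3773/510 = 3773/510 = 7.40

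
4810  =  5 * 962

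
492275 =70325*7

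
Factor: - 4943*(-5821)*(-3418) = -98346807854 = -2^1*1709^1 *4943^1*5821^1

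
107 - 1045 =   -  938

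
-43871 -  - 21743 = -22128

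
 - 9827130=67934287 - 77761417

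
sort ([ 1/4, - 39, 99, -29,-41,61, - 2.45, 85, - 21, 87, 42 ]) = [ - 41,  -  39 , - 29, - 21, - 2.45,1/4,42, 61 , 85,87, 99]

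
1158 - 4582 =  -3424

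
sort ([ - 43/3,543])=[- 43/3,543 ]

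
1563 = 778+785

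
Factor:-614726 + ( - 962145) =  - 1576871 = - 1576871^1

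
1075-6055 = -4980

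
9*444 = 3996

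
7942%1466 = 612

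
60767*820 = 49828940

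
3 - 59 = -56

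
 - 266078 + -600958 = -867036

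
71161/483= 71161/483 = 147.33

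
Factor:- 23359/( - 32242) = 71/98 = 2^( - 1 )*7^( - 2) * 71^1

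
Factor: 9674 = 2^1 * 7^1*691^1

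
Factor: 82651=82651^1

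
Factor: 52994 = 2^1*26497^1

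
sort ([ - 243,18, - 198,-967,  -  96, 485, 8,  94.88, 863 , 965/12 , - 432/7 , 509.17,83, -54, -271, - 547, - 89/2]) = [  -  967 ,-547 , - 271, - 243, -198, - 96, - 432/7, - 54 , - 89/2, 8, 18,  965/12 , 83,94.88,485, 509.17,863] 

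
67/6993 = 67/6993 = 0.01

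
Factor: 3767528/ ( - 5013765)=  -  2^3*3^(  -  3)*5^( - 1)*37139^( - 1)*470941^1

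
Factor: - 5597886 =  - 2^1*3^1*7^1*133283^1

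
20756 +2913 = 23669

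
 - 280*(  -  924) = 258720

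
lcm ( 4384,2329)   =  74528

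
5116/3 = 1705  +  1/3 = 1705.33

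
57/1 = 57 = 57.00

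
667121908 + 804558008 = 1471679916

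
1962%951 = 60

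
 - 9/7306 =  - 1 + 7297/7306  =  - 0.00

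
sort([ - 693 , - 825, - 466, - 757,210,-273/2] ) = [ - 825, - 757,  -  693,-466, - 273/2,  210]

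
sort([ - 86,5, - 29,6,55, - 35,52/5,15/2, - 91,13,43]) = [ - 91, -86, - 35,-29,5,6,15/2,52/5, 13,43,55]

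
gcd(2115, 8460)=2115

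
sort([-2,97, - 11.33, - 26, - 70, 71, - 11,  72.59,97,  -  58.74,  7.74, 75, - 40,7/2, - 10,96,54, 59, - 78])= [- 78, - 70, - 58.74, - 40 ,- 26, - 11.33,-11,-10,-2,7/2,7.74,54, 59,71,72.59, 75,96,97,97]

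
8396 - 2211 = 6185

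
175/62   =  2 + 51/62 = 2.82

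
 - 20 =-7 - 13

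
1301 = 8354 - 7053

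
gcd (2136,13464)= 24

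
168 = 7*24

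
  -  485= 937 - 1422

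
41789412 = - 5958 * ( - 7014 )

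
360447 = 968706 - 608259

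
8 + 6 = 14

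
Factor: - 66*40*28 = -2^6 * 3^1*5^1*7^1*11^1 = - 73920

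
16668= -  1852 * (  -  9) 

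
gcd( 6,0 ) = 6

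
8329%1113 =538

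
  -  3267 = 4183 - 7450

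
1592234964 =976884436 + 615350528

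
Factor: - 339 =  - 3^1 * 113^1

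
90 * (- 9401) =- 846090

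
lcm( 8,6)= 24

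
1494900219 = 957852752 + 537047467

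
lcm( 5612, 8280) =505080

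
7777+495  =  8272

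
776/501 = 1 + 275/501=1.55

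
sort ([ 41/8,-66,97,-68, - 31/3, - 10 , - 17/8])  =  [ - 68, - 66 , - 31/3, - 10, - 17/8,41/8, 97] 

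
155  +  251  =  406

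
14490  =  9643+4847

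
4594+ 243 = 4837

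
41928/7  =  5989 + 5/7 = 5989.71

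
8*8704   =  69632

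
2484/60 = 207/5 = 41.40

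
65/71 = 65/71 = 0.92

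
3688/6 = 614+2/3 = 614.67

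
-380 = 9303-9683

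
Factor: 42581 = 7^2*11^1*79^1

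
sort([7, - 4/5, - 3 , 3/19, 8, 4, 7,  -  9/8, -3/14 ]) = [ - 3  , - 9/8,-4/5, - 3/14 , 3/19, 4,7, 7, 8] 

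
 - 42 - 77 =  - 119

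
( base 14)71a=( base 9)1821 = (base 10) 1396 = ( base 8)2564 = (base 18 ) 45a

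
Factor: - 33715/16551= - 55/27 = -3^(- 3 )*5^1*11^1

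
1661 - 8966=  - 7305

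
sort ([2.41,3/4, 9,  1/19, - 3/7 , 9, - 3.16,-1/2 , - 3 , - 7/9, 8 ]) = [ - 3.16 , - 3, - 7/9, - 1/2, - 3/7,1/19,3/4,2.41,8,9, 9]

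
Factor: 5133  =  3^1*29^1 * 59^1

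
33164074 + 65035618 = 98199692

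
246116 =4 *61529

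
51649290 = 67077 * 770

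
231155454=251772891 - 20617437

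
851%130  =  71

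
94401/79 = 94401/79 = 1194.95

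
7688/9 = 854+2/9 = 854.22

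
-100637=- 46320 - 54317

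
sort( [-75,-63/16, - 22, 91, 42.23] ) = [ - 75, - 22, - 63/16, 42.23, 91]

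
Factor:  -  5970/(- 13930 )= 3^1 * 7^( - 1) = 3/7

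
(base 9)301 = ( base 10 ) 244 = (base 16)f4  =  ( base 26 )9a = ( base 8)364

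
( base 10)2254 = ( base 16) 8CE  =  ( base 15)a04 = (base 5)33004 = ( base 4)203032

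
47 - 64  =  -17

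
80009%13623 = 11894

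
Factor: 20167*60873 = 1227625791 = 3^1*7^1*43^1*67^1*103^1 *197^1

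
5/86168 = 5/86168= 0.00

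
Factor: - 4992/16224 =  - 4/13 = - 2^2*13^( - 1 ) 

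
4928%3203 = 1725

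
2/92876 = 1/46438 = 0.00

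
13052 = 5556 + 7496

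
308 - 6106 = -5798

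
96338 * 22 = 2119436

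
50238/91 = 50238/91 = 552.07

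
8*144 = 1152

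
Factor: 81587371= 23^1 * 907^1*3911^1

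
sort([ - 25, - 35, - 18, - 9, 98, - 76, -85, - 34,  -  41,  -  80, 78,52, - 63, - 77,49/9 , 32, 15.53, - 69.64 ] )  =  [ - 85, - 80,- 77 , - 76, - 69.64, - 63, - 41,-35, - 34,-25, - 18, - 9, 49/9,15.53 , 32,  52,78,98 ] 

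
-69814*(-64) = 4468096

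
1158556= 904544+254012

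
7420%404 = 148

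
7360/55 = 1472/11=133.82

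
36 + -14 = 22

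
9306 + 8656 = 17962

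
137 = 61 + 76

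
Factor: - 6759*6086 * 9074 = - 373261476276 = - 2^2  *  3^2* 13^1*17^1*179^1* 349^1*751^1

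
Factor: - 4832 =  - 2^5*151^1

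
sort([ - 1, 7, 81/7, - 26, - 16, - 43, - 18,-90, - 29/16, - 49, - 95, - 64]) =[  -  95,-90 , - 64, - 49 , - 43, - 26, - 18, -16,  -  29/16, - 1 , 7,  81/7]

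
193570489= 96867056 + 96703433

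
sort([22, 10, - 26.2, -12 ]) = [ - 26.2, - 12,10, 22]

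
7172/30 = 3586/15 = 239.07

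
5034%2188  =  658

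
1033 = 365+668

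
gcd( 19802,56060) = 2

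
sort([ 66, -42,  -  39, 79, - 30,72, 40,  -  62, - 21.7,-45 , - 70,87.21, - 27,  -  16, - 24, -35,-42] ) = [ - 70 , - 62, -45,-42, - 42, - 39,  -  35,- 30,  -  27, - 24 ,  -  21.7, - 16, 40, 66,72, 79,87.21 ] 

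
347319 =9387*37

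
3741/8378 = 3741/8378=0.45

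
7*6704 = 46928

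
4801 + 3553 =8354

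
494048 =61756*8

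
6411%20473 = 6411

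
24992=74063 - 49071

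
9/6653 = 9/6653 = 0.00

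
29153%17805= 11348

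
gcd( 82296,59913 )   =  27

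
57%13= 5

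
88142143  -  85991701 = 2150442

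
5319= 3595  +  1724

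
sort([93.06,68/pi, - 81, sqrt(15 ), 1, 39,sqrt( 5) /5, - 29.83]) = [- 81, - 29.83, sqrt( 5) /5,  1,sqrt(15 ), 68/pi, 39, 93.06]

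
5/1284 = 5/1284 = 0.00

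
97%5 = 2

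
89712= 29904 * 3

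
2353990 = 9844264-7490274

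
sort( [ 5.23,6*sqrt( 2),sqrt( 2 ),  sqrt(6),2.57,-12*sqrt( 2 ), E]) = [ - 12*sqrt( 2), sqrt( 2 ), sqrt( 6 ),  2.57,E, 5.23,  6*sqrt(2) ]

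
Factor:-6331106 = -2^1 * 17^1*29^1 * 6421^1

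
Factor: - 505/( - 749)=5^1*7^( - 1 ) * 101^1*107^( - 1 ) 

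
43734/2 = 21867 = 21867.00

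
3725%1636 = 453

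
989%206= 165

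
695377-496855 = 198522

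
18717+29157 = 47874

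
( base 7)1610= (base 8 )1204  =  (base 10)644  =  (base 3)212212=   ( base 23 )150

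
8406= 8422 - 16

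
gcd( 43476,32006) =2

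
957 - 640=317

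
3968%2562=1406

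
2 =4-2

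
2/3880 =1/1940=0.00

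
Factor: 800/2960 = 10/37=2^1 * 5^1*37^(  -  1)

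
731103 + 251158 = 982261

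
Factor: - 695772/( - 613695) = 2^2*3^1*5^( - 1 )*7^1 * 11^1*163^( - 1 ) = 924/815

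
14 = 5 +9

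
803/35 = 803/35 = 22.94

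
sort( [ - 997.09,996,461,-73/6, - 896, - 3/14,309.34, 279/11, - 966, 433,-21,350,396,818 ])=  [ - 997.09, - 966, - 896, - 21, - 73/6, - 3/14 , 279/11 , 309.34, 350,396,433,461 , 818, 996]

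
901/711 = 901/711 = 1.27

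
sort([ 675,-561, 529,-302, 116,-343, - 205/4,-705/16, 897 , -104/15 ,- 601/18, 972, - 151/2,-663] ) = [  -  663,-561, -343, - 302,-151/2,-205/4,  -  705/16, - 601/18, - 104/15,116,529, 675  ,  897, 972]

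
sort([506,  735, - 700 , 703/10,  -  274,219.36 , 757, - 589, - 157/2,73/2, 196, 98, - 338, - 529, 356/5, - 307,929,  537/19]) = [ - 700, - 589,-529 , - 338,-307,  -  274, - 157/2,537/19,  73/2,703/10,356/5, 98,196,  219.36, 506,735,  757, 929]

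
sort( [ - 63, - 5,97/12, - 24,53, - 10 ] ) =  [ - 63, - 24, - 10, - 5,97/12,53] 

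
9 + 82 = 91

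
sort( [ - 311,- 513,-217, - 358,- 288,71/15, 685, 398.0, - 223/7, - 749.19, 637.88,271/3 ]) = [ - 749.19 ,  -  513,-358 , - 311,-288, - 217,-223/7,71/15, 271/3,398.0 , 637.88,685]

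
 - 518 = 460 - 978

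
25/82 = 25/82 = 0.30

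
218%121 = 97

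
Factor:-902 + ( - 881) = -1783 = -1783^1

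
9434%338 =308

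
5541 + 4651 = 10192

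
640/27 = 640/27 = 23.70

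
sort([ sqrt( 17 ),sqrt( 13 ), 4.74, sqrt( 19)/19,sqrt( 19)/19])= [ sqrt( 19 ) /19, sqrt ( 19) /19,  sqrt (13 ),sqrt(17 ),4.74 ]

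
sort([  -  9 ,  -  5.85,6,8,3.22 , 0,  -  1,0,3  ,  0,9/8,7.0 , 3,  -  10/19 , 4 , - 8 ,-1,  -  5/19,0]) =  [ - 9 , - 8, - 5.85, - 1, - 1, - 10/19, - 5/19, 0, 0,  0, 0, 9/8,3, 3,  3.22,4,6,7.0, 8 ]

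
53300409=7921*6729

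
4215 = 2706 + 1509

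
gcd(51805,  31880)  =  3985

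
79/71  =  1 + 8/71 = 1.11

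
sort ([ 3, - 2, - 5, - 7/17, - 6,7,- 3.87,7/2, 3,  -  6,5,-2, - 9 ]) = [ -9,  -  6, - 6, - 5,  -  3.87, - 2,- 2,-7/17,3,3, 7/2,  5,7]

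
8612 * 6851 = 59000812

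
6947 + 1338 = 8285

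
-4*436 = -1744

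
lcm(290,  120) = 3480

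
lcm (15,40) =120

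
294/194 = 1+ 50/97 = 1.52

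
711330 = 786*905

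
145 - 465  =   - 320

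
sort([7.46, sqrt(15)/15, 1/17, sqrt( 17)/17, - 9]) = [-9, 1/17, sqrt(17)/17, sqrt( 15)/15 , 7.46]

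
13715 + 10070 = 23785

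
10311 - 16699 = -6388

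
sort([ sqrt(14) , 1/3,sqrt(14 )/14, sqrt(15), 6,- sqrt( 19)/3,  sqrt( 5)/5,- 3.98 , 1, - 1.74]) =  [ - 3.98 , - 1.74, - sqrt ( 19)/3, sqrt ( 14)/14,1/3,sqrt(5)/5, 1, sqrt( 14),sqrt(15), 6 ]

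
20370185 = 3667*5555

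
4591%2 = 1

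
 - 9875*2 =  - 19750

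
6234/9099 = 2078/3033 =0.69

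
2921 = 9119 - 6198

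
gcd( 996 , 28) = 4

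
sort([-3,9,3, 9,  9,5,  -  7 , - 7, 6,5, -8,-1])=[  -  8,  -  7 , -7,  -  3, - 1,3 , 5,5, 6,9,9,9] 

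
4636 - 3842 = 794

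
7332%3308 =716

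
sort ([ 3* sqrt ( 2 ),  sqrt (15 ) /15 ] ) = [ sqrt(15 )/15, 3*sqrt(2 ) ] 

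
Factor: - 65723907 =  - 3^1 * 19^1*47^1*24533^1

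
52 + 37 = 89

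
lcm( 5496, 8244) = 16488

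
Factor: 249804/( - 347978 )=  - 2^1*3^5*677^( - 1) = - 486/677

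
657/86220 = 73/9580 = 0.01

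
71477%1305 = 1007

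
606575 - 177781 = 428794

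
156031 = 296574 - 140543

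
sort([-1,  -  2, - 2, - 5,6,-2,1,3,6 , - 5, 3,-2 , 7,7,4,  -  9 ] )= [ - 9, - 5, - 5, - 2,-2,- 2, - 2, - 1,1, 3,3,4,  6,6, 7,7 ] 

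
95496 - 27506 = 67990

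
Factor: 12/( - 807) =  -4/269 = - 2^2 * 269^( - 1)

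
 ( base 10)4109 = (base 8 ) 10015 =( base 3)12122012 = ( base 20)A59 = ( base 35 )3ce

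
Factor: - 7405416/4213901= -2^3*3^2 * 163^1*631^1*4213901^(  -  1) 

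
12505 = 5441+7064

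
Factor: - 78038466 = -2^1*3^1*11^2*17^1*6323^1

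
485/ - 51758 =-485/51758 = - 0.01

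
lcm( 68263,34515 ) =3071835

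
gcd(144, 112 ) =16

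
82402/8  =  10300 + 1/4 = 10300.25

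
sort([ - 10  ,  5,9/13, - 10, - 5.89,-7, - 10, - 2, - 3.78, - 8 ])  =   [ - 10, - 10, - 10,-8,- 7, - 5.89,-3.78, - 2, 9/13, 5 ]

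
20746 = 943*22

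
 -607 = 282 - 889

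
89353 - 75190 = 14163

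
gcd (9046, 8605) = 1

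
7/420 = 1/60 = 0.02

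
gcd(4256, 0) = 4256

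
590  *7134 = 4209060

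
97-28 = 69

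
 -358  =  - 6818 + 6460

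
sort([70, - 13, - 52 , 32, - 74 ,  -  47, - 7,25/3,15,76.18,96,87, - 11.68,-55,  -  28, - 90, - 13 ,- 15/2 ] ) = [  -  90, - 74,-55, - 52,- 47 ,-28, -13, - 13,-11.68,- 15/2, - 7, 25/3,15,32, 70,76.18, 87,96 ] 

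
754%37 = 14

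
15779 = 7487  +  8292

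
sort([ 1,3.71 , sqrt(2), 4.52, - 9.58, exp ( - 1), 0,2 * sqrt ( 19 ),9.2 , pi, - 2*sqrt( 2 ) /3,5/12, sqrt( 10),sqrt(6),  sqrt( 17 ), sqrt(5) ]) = [- 9.58, - 2 * sqrt(2 )/3,0,exp( - 1 ),5/12 , 1,sqrt( 2),sqrt( 5),sqrt(6),  pi,sqrt(10 ), 3.71, sqrt(17 ),4.52,2 * sqrt(19 ), 9.2]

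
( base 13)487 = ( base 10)787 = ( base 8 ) 1423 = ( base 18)27D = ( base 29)R4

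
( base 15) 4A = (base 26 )2I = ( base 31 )28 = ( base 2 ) 1000110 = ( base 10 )70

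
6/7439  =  6/7439 = 0.00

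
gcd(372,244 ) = 4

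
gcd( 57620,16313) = 1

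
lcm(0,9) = 0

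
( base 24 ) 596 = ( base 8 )6036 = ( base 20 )7F2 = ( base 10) 3102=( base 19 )8B5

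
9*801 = 7209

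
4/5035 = 4/5035=0.00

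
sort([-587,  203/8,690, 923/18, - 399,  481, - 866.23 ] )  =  [ - 866.23, - 587, - 399,  203/8 , 923/18, 481, 690]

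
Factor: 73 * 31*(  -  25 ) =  - 56575 = - 5^2 * 31^1*73^1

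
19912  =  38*524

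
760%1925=760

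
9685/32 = 302 + 21/32 = 302.66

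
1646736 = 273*6032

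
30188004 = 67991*444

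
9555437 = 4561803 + 4993634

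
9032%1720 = 432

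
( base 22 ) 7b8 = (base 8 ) 7066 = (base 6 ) 24502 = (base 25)5kd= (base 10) 3638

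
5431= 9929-4498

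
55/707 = 55/707 = 0.08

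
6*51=306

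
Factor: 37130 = 2^1*5^1*47^1*79^1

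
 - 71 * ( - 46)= 3266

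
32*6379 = 204128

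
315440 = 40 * 7886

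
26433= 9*2937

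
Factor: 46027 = 46027^1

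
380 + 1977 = 2357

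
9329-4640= 4689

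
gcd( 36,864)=36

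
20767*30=623010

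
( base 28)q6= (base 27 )105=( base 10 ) 734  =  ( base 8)1336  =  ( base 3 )1000012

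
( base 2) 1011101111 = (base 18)25d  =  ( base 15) 351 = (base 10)751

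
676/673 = 676/673 = 1.00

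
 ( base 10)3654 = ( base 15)1139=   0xE46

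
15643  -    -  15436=31079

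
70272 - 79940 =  - 9668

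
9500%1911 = 1856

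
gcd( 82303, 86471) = 1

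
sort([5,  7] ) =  [ 5,7]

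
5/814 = 5/814 =0.01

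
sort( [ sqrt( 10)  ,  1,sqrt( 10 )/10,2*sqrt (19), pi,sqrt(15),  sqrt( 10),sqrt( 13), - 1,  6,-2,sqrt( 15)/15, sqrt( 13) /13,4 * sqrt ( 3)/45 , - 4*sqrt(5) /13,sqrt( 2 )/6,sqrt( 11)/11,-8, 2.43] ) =[ - 8,-2, - 1, - 4*sqrt(5)/13, 4*sqrt(3)/45 , sqrt(2) /6,sqrt( 15 ) /15,sqrt ( 13)/13 , sqrt( 11 )/11,sqrt (10 ) /10,1, 2.43 , pi,sqrt( 10) , sqrt(10), sqrt( 13 ),sqrt(15), 6, 2*sqrt( 19) ] 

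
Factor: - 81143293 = -7^1*11^1 * 1053809^1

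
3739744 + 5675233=9414977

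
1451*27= 39177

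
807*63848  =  51525336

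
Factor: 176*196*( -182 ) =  - 2^7*7^3 * 11^1*  13^1  =  - 6278272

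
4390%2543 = 1847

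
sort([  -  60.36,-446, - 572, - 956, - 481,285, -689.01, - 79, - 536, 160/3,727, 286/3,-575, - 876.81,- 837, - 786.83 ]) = [ - 956,  -  876.81, - 837, - 786.83, - 689.01,-575, - 572 , - 536,-481, - 446, - 79,-60.36,160/3, 286/3, 285, 727 ] 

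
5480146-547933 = 4932213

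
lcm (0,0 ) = 0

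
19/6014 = 19/6014= 0.00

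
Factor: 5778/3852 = 3/2 = 2^(-1)*3^1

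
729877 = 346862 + 383015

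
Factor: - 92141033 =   -  29^1*419^1*7583^1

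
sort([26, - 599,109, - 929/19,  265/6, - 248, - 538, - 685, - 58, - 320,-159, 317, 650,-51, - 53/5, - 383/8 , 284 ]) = [ - 685, - 599, - 538, - 320, - 248, - 159, - 58, - 51, - 929/19, - 383/8,-53/5, 26, 265/6,109, 284, 317, 650 ]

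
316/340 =79/85 = 0.93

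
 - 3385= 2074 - 5459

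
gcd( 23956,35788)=4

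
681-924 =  - 243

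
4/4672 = 1/1168 = 0.00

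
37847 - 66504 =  - 28657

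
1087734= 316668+771066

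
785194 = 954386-169192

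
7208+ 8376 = 15584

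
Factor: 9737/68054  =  2^( - 1)*13^1 *107^1* 4861^( - 1)=1391/9722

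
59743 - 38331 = 21412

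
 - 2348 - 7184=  - 9532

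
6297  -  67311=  - 61014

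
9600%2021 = 1516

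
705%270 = 165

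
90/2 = 45 = 45.00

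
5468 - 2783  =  2685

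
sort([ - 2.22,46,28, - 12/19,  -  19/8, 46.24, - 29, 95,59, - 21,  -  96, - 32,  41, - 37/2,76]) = [-96,  -  32, - 29,  -  21,- 37/2,  -  19/8, - 2.22 ,  -  12/19, 28,41,46, 46.24,59,76,95]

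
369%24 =9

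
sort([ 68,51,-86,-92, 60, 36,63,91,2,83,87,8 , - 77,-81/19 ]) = [-92,-86,  -  77,- 81/19, 2,8,36,  51,60, 63, 68,83,87, 91]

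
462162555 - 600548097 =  - 138385542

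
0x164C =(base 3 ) 21211102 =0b1011001001100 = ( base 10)5708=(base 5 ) 140313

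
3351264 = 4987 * 672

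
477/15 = 159/5 = 31.80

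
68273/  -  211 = - 68273/211 = - 323.57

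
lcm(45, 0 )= 0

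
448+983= 1431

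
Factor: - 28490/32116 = -2^( - 1)*5^1*11^1*31^(  -  1) = - 55/62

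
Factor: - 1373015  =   - 5^1*7^1*39229^1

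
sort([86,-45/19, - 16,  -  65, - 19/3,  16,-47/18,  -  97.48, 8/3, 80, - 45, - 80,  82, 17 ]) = [ - 97.48 , - 80,-65, - 45 , - 16,  -  19/3,-47/18,- 45/19,8/3,16, 17, 80,82, 86]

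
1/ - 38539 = -1 + 38538/38539= - 0.00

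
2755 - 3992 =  - 1237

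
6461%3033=395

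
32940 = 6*5490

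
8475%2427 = 1194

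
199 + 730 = 929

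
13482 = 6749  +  6733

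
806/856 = 403/428= 0.94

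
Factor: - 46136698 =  - 2^1*23068349^1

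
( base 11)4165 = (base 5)134031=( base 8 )12614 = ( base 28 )710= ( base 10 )5516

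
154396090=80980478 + 73415612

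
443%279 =164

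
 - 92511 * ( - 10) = 925110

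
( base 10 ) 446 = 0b110111110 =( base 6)2022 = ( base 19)149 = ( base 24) ie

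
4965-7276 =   -  2311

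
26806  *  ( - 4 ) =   -  107224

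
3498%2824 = 674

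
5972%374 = 362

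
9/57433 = 9/57433=0.00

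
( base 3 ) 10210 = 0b1100110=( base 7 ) 204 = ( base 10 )102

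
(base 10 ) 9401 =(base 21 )106E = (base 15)2bbb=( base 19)170f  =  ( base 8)22271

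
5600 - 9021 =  - 3421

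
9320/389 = 9320/389 = 23.96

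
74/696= 37/348 = 0.11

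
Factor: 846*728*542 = 2^5* 3^2* 7^1  *13^1*47^1*271^1 = 333811296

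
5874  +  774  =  6648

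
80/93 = 80/93 = 0.86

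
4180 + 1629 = 5809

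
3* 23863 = 71589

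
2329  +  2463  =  4792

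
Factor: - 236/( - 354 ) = 2/3  =  2^1*3^( - 1) 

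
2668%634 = 132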